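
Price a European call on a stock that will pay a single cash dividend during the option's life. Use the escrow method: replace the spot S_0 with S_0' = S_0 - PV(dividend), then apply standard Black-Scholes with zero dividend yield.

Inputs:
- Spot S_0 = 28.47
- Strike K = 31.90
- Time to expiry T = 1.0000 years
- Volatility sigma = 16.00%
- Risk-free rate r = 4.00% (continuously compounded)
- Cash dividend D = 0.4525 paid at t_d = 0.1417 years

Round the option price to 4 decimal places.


Answer: Price = 0.8414

Derivation:
PV(D) = D * exp(-r * t_d) = 0.4525 * 0.99434803 = 0.44994248
S_0' = S_0 - PV(D) = 28.4700 - 0.44994248 = 28.02005752
d1 = (ln(S_0'/K) + (r + sigma^2/2)*T) / (sigma*sqrt(T)) = -0.48053385
d2 = d1 - sigma*sqrt(T) = -0.64053385
exp(-rT) = 0.96078944
N(d1) = 0.31542392; N(d2) = 0.26091279
C = S_0' * N(d1) - K * exp(-rT) * N(d2) = 28.02005752 * 0.31542392 - 31.9000 * 0.96078944 * 0.26091279 = 0.8414


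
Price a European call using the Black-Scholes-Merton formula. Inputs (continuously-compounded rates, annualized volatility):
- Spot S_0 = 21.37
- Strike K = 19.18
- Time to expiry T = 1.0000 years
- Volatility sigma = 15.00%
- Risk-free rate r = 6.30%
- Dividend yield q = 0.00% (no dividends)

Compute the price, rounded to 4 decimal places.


Answer: Price = 3.5469

Derivation:
d1 = (ln(S/K) + (r - q + 0.5*sigma^2) * T) / (sigma * sqrt(T)) = 1.21580000
d2 = d1 - sigma * sqrt(T) = 1.06580000
exp(-rT) = 0.93894347; exp(-qT) = 1.00000000
C = S_0 * exp(-qT) * N(d1) - K * exp(-rT) * N(d2)
N(d1) = 0.88796944; N(d2) = 0.85674297
C = 21.3700 * 1.00000000 * 0.88796944 - 19.1800 * 0.93894347 * 0.85674297 = 3.5469


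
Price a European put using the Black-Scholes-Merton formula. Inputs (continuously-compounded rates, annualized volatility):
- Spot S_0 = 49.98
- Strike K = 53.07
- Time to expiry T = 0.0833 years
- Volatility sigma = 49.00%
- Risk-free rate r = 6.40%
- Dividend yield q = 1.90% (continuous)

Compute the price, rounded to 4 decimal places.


Answer: Price = 4.5633

Derivation:
d1 = (ln(S/K) + (r - q + 0.5*sigma^2) * T) / (sigma * sqrt(T)) = -0.32696494
d2 = d1 - sigma * sqrt(T) = -0.46838746
exp(-rT) = 0.99468299; exp(-qT) = 0.99841855
P = K * exp(-rT) * N(-d2) - S_0 * exp(-qT) * N(-d1)
N(-d1) = 0.62815280; N(-d2) = 0.68024623
P = 53.0700 * 0.99468299 * 0.68024623 - 49.9800 * 0.99841855 * 0.62815280 = 4.5633


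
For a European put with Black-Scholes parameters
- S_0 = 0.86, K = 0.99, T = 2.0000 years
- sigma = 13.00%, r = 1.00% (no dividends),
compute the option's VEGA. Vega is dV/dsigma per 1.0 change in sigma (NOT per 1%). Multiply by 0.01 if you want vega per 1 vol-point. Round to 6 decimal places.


d1 = -0.5649922094; d2 = -0.7488399726
phi(d1) = 0.3400894419; exp(-qT) = 1.0000000000; exp(-rT) = 0.9801986733
Vega = S * exp(-qT) * phi(d1) * sqrt(T) = 0.8600 * 1.0000000000 * 0.3400894419 * 1.4142135624 = 0.413625

Answer: Vega = 0.413625


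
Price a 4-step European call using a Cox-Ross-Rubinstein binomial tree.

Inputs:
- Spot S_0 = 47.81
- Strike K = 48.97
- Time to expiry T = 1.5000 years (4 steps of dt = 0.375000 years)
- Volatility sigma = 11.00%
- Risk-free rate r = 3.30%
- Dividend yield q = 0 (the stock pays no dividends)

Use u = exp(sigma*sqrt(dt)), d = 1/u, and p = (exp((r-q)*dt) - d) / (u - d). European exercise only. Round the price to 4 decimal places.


Answer: Price = V(0,0) = 3.1892

Derivation:
dt = T/N = 0.375000
u = exp(sigma*sqrt(dt)) = 1.069682; d = 1/u = 0.934858
p = (exp((r-q)*dt) - d) / (u - d) = 0.575523
Discount per step: exp(-r*dt) = 0.987701
Stock lattice S(k, i) with i counting down-moves:
  k=0: S(0,0) = 47.8100
  k=1: S(1,0) = 51.1415; S(1,1) = 44.6955
  k=2: S(2,0) = 54.7051; S(2,1) = 47.8100; S(2,2) = 41.7840
  k=3: S(3,0) = 58.5170; S(3,1) = 51.1415; S(3,2) = 44.6955; S(3,3) = 39.0621
  k=4: S(4,0) = 62.5946; S(4,1) = 54.7051; S(4,2) = 47.8100; S(4,3) = 41.7840; S(4,4) = 36.5175
Terminal payoffs V(N, i) = max(S_T - K, 0):
  V(4,0) = 13.624580; V(4,1) = 5.735090; V(4,2) = 0.000000; V(4,3) = 0.000000; V(4,4) = 0.000000
Backward induction: V(k, i) = exp(-r*dt) * [p * V(k+1, i) + (1-p) * V(k+1, i+1)].
  V(3,0) = exp(-r*dt) * [p*13.624580 + (1-p)*5.735090] = 10.149294
  V(3,1) = exp(-r*dt) * [p*5.735090 + (1-p)*0.000000] = 3.260081
  V(3,2) = exp(-r*dt) * [p*0.000000 + (1-p)*0.000000] = 0.000000
  V(3,3) = exp(-r*dt) * [p*0.000000 + (1-p)*0.000000] = 0.000000
  V(2,0) = exp(-r*dt) * [p*10.149294 + (1-p)*3.260081] = 7.136122
  V(2,1) = exp(-r*dt) * [p*3.260081 + (1-p)*0.000000] = 1.853176
  V(2,2) = exp(-r*dt) * [p*0.000000 + (1-p)*0.000000] = 0.000000
  V(1,0) = exp(-r*dt) * [p*7.136122 + (1-p)*1.853176] = 4.833446
  V(1,1) = exp(-r*dt) * [p*1.853176 + (1-p)*0.000000] = 1.053428
  V(0,0) = exp(-r*dt) * [p*4.833446 + (1-p)*1.053428] = 3.189203


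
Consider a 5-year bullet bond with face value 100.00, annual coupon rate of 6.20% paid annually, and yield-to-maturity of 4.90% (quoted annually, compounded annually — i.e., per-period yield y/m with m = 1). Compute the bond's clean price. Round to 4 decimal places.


Coupon per period c = face * coupon_rate / m = 6.200000
Periods per year m = 1; per-period yield y/m = 0.049000
Number of cashflows N = 5
Cashflows (t years, CF_t, discount factor 1/(1+y/m)^(m*t), PV):
  t = 1.0000: CF_t = 6.200000, DF = 0.953289, PV = 5.910391
  t = 2.0000: CF_t = 6.200000, DF = 0.908760, PV = 5.634310
  t = 3.0000: CF_t = 6.200000, DF = 0.866310, PV = 5.371125
  t = 4.0000: CF_t = 6.200000, DF = 0.825844, PV = 5.120233
  t = 5.0000: CF_t = 106.200000, DF = 0.787268, PV = 83.607854
Price P = sum_t PV_t = 105.643912

Answer: Price = 105.6439


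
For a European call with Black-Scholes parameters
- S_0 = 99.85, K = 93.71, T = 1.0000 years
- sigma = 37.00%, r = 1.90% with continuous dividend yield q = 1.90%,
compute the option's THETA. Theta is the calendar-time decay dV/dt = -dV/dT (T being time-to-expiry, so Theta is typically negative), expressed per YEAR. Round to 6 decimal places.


Answer: Theta = -6.459541

Derivation:
d1 = 0.3565247371; d2 = -0.0134752629
phi(d1) = 0.3743764349; exp(-qT) = 0.9811793622; exp(-rT) = 0.9811793622
Theta = -S*exp(-qT)*phi(d1)*sigma/(2*sqrt(T)) - r*K*exp(-rT)*N(d2) + q*S*exp(-qT)*N(d1)
N(d1) = 0.6392761850; N(d2) = 0.4946243106; sqrt(T) = 1.0000000000
Term 1 = -99.8500 * 0.9811793622 * 0.3743764349 * 0.3700 / (2 * 1.0000000000) = -6.7854195655
Term 2 = -0.0190 * 93.7100 * 0.9811793622 * 0.4946243106 = -0.8640987992
Term 3 = 0.0190 * 99.8500 * 0.9811793622 * 0.6392761850 = 1.1899770919
Theta = -6.7854195655 + (-0.8640987992) + (1.1899770919) = -6.459541


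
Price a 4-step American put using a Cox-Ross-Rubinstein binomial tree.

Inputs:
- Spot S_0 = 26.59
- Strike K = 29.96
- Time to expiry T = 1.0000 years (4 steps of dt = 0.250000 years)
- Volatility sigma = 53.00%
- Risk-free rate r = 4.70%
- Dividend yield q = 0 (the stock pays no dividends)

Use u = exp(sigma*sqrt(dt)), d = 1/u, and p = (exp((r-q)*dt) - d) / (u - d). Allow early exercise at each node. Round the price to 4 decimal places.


Answer: Price = V(0,0) = 7.2173

Derivation:
dt = T/N = 0.250000
u = exp(sigma*sqrt(dt)) = 1.303431; d = 1/u = 0.767206
p = (exp((r-q)*dt) - d) / (u - d) = 0.456177
Discount per step: exp(-r*dt) = 0.988319
Stock lattice S(k, i) with i counting down-moves:
  k=0: S(0,0) = 26.5900
  k=1: S(1,0) = 34.6582; S(1,1) = 20.4000
  k=2: S(2,0) = 45.1746; S(2,1) = 26.5900; S(2,2) = 15.6510
  k=3: S(3,0) = 58.8820; S(3,1) = 34.6582; S(3,2) = 20.4000; S(3,3) = 12.0075
  k=4: S(4,0) = 76.7486; S(4,1) = 45.1746; S(4,2) = 26.5900; S(4,3) = 15.6510; S(4,4) = 9.2123
Terminal payoffs V(N, i) = max(K - S_T, 0):
  V(4,0) = 0.000000; V(4,1) = 0.000000; V(4,2) = 3.370000; V(4,3) = 14.308994; V(4,4) = 20.747740
Backward induction: V(k, i) = exp(-r*dt) * [p * V(k+1, i) + (1-p) * V(k+1, i+1)]; then take max(V_cont, immediate exercise) for American.
  V(3,0) = exp(-r*dt) * [p*0.000000 + (1-p)*0.000000] = 0.000000; exercise = 0.000000; V(3,0) = max -> 0.000000
  V(3,1) = exp(-r*dt) * [p*0.000000 + (1-p)*3.370000] = 1.811277; exercise = 0.000000; V(3,1) = max -> 1.811277
  V(3,2) = exp(-r*dt) * [p*3.370000 + (1-p)*14.308994] = 9.210024; exercise = 9.559994; V(3,2) = max -> 9.559994
  V(3,3) = exp(-r*dt) * [p*14.308994 + (1-p)*20.747740] = 17.602485; exercise = 17.952455; V(3,3) = max -> 17.952455
  V(2,0) = exp(-r*dt) * [p*0.000000 + (1-p)*1.811277] = 0.973508; exercise = 0.000000; V(2,0) = max -> 0.973508
  V(2,1) = exp(-r*dt) * [p*1.811277 + (1-p)*9.559994] = 5.954828; exercise = 3.370000; V(2,1) = max -> 5.954828
  V(2,2) = exp(-r*dt) * [p*9.559994 + (1-p)*17.952455] = 13.959024; exercise = 14.308994; V(2,2) = max -> 14.308994
  V(1,0) = exp(-r*dt) * [p*0.973508 + (1-p)*5.954828] = 3.639450; exercise = 0.000000; V(1,0) = max -> 3.639450
  V(1,1) = exp(-r*dt) * [p*5.954828 + (1-p)*14.308994] = 10.375388; exercise = 9.559994; V(1,1) = max -> 10.375388
  V(0,0) = exp(-r*dt) * [p*3.639450 + (1-p)*10.375388] = 7.217307; exercise = 3.370000; V(0,0) = max -> 7.217307


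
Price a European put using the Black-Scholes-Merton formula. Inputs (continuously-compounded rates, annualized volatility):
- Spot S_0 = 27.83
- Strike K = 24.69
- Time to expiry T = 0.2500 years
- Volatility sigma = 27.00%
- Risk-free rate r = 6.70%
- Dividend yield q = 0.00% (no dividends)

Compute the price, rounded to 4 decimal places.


Answer: Price = 0.2860

Derivation:
d1 = (ln(S/K) + (r - q + 0.5*sigma^2) * T) / (sigma * sqrt(T)) = 1.07836128
d2 = d1 - sigma * sqrt(T) = 0.94336128
exp(-rT) = 0.98338950; exp(-qT) = 1.00000000
P = K * exp(-rT) * N(-d2) - S_0 * exp(-qT) * N(-d1)
N(-d1) = 0.14043628; N(-d2) = 0.17274807
P = 24.6900 * 0.98338950 * 0.17274807 - 27.8300 * 1.00000000 * 0.14043628 = 0.2860


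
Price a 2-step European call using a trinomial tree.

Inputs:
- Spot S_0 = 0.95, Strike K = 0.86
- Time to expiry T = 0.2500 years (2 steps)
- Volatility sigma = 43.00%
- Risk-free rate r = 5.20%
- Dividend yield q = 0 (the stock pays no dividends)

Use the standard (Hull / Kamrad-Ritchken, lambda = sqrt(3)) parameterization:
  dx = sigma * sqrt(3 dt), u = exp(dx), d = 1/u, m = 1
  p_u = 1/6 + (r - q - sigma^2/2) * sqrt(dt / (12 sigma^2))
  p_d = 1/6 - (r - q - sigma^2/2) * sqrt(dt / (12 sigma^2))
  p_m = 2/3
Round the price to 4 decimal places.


Answer: Price = V(0,0) = 0.1404

Derivation:
dt = T/N = 0.125000; dx = sigma*sqrt(3*dt) = 0.263320
u = exp(dx) = 1.301243; d = 1/u = 0.768496
p_u = 0.157066, p_m = 0.666667, p_d = 0.176268
Discount per step: exp(-r*dt) = 0.993521
Stock lattice S(k, j) with j the centered position index:
  k=0: S(0,+0) = 0.9500
  k=1: S(1,-1) = 0.7301; S(1,+0) = 0.9500; S(1,+1) = 1.2362
  k=2: S(2,-2) = 0.5611; S(2,-1) = 0.7301; S(2,+0) = 0.9500; S(2,+1) = 1.2362; S(2,+2) = 1.6086
Terminal payoffs V(N, j) = max(S_T - K, 0):
  V(2,-2) = 0.000000; V(2,-1) = 0.000000; V(2,+0) = 0.090000; V(2,+1) = 0.376181; V(2,+2) = 0.748572
Backward induction: V(k, j) = exp(-r*dt) * [p_u * V(k+1, j+1) + p_m * V(k+1, j) + p_d * V(k+1, j-1)]
  V(1,-1) = exp(-r*dt) * [p_u*0.090000 + p_m*0.000000 + p_d*0.000000] = 0.014044
  V(1,+0) = exp(-r*dt) * [p_u*0.376181 + p_m*0.090000 + p_d*0.000000] = 0.118314
  V(1,+1) = exp(-r*dt) * [p_u*0.748572 + p_m*0.376181 + p_d*0.090000] = 0.381737
  V(0,+0) = exp(-r*dt) * [p_u*0.381737 + p_m*0.118314 + p_d*0.014044] = 0.140394


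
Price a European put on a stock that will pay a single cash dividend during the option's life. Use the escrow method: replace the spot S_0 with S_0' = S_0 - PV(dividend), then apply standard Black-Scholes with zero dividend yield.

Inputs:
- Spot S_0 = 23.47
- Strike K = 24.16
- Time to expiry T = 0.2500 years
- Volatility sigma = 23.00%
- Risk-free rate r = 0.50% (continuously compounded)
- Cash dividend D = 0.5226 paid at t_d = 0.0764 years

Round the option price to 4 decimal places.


PV(D) = D * exp(-r * t_d) = 0.5226 * 0.99961807 = 0.52240040
S_0' = S_0 - PV(D) = 23.4700 - 0.52240040 = 22.94759960
d1 = (ln(S_0'/K) + (r + sigma^2/2)*T) / (sigma*sqrt(T)) = -0.37932639
d2 = d1 - sigma*sqrt(T) = -0.49432639
exp(-rT) = 0.99875078
N(-d1) = 0.64777725; N(-d2) = 0.68946215
P = K * exp(-rT) * N(-d2) - S_0' * N(-d1) = 24.1600 * 0.99875078 * 0.68946215 - 22.94759960 * 0.64777725 = 1.7717

Answer: Price = 1.7717


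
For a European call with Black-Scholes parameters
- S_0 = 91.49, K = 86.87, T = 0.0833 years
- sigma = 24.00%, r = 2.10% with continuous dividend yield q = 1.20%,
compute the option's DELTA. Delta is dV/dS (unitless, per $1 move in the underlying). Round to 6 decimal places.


Answer: Delta = 0.785477

Derivation:
d1 = 0.7935198063; d2 = 0.7242516318
phi(d1) = 0.2911911442; exp(-qT) = 0.9990008994; exp(-rT) = 0.9982522291
N(d1) = 0.7862624828
Delta = exp(-qT) * N(d1) = 0.9990008994 * 0.7862624828 = 0.785477


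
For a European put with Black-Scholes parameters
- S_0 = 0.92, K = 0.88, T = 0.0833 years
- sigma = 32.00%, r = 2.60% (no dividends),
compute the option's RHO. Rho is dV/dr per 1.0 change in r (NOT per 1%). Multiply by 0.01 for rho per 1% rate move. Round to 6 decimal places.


Answer: Rho = -0.023646

Derivation:
d1 = 0.5509296614; d2 = 0.4585720954
phi(d1) = 0.3427683998; exp(-qT) = 1.0000000000; exp(-rT) = 0.9978365437
N(-d2) = 0.3232707395
Rho = -K*T*exp(-rT)*N(-d2) = -0.8800 * 0.0833 * 0.9978365437 * 0.3232707395 = -0.023646


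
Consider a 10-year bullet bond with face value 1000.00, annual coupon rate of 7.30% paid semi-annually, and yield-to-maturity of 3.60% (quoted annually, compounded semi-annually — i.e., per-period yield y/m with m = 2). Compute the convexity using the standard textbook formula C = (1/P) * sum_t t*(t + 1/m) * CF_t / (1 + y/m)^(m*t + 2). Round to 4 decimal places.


Answer: Convexity = 70.0311

Derivation:
Coupon per period c = face * coupon_rate / m = 36.500000
Periods per year m = 2; per-period yield y/m = 0.018000
Number of cashflows N = 20
Cashflows (t years, CF_t, discount factor 1/(1+y/m)^(m*t), PV):
  t = 0.5000: CF_t = 36.500000, DF = 0.982318, PV = 35.854617
  t = 1.0000: CF_t = 36.500000, DF = 0.964949, PV = 35.220645
  t = 1.5000: CF_t = 36.500000, DF = 0.947887, PV = 34.597883
  t = 2.0000: CF_t = 36.500000, DF = 0.931127, PV = 33.986133
  t = 2.5000: CF_t = 36.500000, DF = 0.914663, PV = 33.385199
  t = 3.0000: CF_t = 36.500000, DF = 0.898490, PV = 32.794891
  t = 3.5000: CF_t = 36.500000, DF = 0.882603, PV = 32.215021
  t = 4.0000: CF_t = 36.500000, DF = 0.866997, PV = 31.645404
  t = 4.5000: CF_t = 36.500000, DF = 0.851667, PV = 31.085858
  t = 5.0000: CF_t = 36.500000, DF = 0.836608, PV = 30.536207
  t = 5.5000: CF_t = 36.500000, DF = 0.821816, PV = 29.996274
  t = 6.0000: CF_t = 36.500000, DF = 0.807285, PV = 29.465888
  t = 6.5000: CF_t = 36.500000, DF = 0.793010, PV = 28.944880
  t = 7.0000: CF_t = 36.500000, DF = 0.778989, PV = 28.433084
  t = 7.5000: CF_t = 36.500000, DF = 0.765215, PV = 27.930338
  t = 8.0000: CF_t = 36.500000, DF = 0.751684, PV = 27.436482
  t = 8.5000: CF_t = 36.500000, DF = 0.738393, PV = 26.951357
  t = 9.0000: CF_t = 36.500000, DF = 0.725337, PV = 26.474811
  t = 9.5000: CF_t = 36.500000, DF = 0.712512, PV = 26.006690
  t = 10.0000: CF_t = 1036.500000, DF = 0.699914, PV = 725.460459
Price P = sum_t PV_t = 1308.422121
Convexity numerator sum_t t*(t + 1/m) * CF_t / (1+y/m)^(m*t + 2):
  t = 0.5000: term = 17.298942
  t = 1.0000: term = 50.979199
  t = 1.5000: term = 100.155598
  t = 2.0000: term = 163.974457
  t = 2.5000: term = 241.612657
  t = 3.0000: term = 332.276739
  t = 3.5000: term = 435.202016
  t = 4.0000: term = 549.651718
  t = 4.5000: term = 674.916156
  t = 5.0000: term = 810.311910
  t = 5.5000: term = 955.181033
  t = 6.0000: term = 1108.890287
  t = 6.5000: term = 1270.830388
  t = 7.0000: term = 1440.415280
  t = 7.5000: term = 1617.081426
  t = 8.0000: term = 1800.287115
  t = 8.5000: term = 1989.511792
  t = 9.0000: term = 2184.255406
  t = 9.5000: term = 2384.037771
  t = 10.0000: term = 73503.410333
Convexity = (1/P) * sum = 91630.280223 / 1308.422121 = 70.031130


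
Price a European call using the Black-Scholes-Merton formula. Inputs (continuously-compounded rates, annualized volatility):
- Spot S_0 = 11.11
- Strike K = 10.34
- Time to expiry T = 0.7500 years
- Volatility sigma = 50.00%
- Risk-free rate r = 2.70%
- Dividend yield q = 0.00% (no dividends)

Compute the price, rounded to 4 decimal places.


d1 = (ln(S/K) + (r - q + 0.5*sigma^2) * T) / (sigma * sqrt(T)) = 0.42914615
d2 = d1 - sigma * sqrt(T) = -0.00386655
exp(-rT) = 0.97995365; exp(-qT) = 1.00000000
C = S_0 * exp(-qT) * N(d1) - K * exp(-rT) * N(d2)
N(d1) = 0.66609157; N(d2) = 0.49845747
C = 11.1100 * 1.00000000 * 0.66609157 - 10.3400 * 0.97995365 * 0.49845747 = 2.3495

Answer: Price = 2.3495


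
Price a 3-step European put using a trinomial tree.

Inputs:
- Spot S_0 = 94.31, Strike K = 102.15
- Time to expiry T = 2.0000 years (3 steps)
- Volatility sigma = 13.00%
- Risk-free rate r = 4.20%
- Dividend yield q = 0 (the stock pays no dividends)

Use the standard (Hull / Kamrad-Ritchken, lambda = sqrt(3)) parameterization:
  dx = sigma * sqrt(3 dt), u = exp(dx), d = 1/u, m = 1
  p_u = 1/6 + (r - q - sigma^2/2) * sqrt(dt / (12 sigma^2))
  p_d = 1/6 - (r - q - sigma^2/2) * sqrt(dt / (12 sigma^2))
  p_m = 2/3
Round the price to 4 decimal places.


Answer: Price = V(0,0) = 6.8799

Derivation:
dt = T/N = 0.666667; dx = sigma*sqrt(3*dt) = 0.183848
u = exp(dx) = 1.201833; d = 1/u = 0.832062
p_u = 0.227496, p_m = 0.666667, p_d = 0.105837
Discount per step: exp(-r*dt) = 0.972388
Stock lattice S(k, j) with j the centered position index:
  k=0: S(0,+0) = 94.3100
  k=1: S(1,-1) = 78.4718; S(1,+0) = 94.3100; S(1,+1) = 113.3449
  k=2: S(2,-2) = 65.2934; S(2,-1) = 78.4718; S(2,+0) = 94.3100; S(2,+1) = 113.3449; S(2,+2) = 136.2216
  k=3: S(3,-3) = 54.3282; S(3,-2) = 65.2934; S(3,-1) = 78.4718; S(3,+0) = 94.3100; S(3,+1) = 113.3449; S(3,+2) = 136.2216; S(3,+3) = 163.7156
Terminal payoffs V(N, j) = max(K - S_T, 0):
  V(3,-3) = 47.821772; V(3,-2) = 36.856551; V(3,-1) = 23.678189; V(3,+0) = 7.840000; V(3,+1) = 0.000000; V(3,+2) = 0.000000; V(3,+3) = 0.000000
Backward induction: V(k, j) = exp(-r*dt) * [p_u * V(k+1, j+1) + p_m * V(k+1, j) + p_d * V(k+1, j-1)]
  V(2,-2) = exp(-r*dt) * [p_u*23.678189 + p_m*36.856551 + p_d*47.821772] = 34.052124
  V(2,-1) = exp(-r*dt) * [p_u*7.840000 + p_m*23.678189 + p_d*36.856551] = 20.877011
  V(2,+0) = exp(-r*dt) * [p_u*0.000000 + p_m*7.840000 + p_d*23.678189] = 7.519191
  V(2,+1) = exp(-r*dt) * [p_u*0.000000 + p_m*0.000000 + p_d*7.840000] = 0.806854
  V(2,+2) = exp(-r*dt) * [p_u*0.000000 + p_m*0.000000 + p_d*0.000000] = 0.000000
  V(1,-1) = exp(-r*dt) * [p_u*7.519191 + p_m*20.877011 + p_d*34.052124] = 18.701536
  V(1,+0) = exp(-r*dt) * [p_u*0.806854 + p_m*7.519191 + p_d*20.877011] = 7.201428
  V(1,+1) = exp(-r*dt) * [p_u*0.000000 + p_m*0.806854 + p_d*7.519191] = 1.296888
  V(0,+0) = exp(-r*dt) * [p_u*1.296888 + p_m*7.201428 + p_d*18.701536] = 6.879949


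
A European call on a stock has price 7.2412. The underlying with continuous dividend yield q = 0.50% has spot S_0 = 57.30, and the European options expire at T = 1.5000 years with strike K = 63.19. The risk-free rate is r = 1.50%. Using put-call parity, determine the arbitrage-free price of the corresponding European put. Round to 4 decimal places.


Put-call parity: C - P = S_0 * exp(-qT) - K * exp(-rT).
S_0 * exp(-qT) = 57.3000 * 0.99252805 = 56.87185754
K * exp(-rT) = 63.1900 * 0.97775124 = 61.78410068
P = C - S*exp(-qT) + K*exp(-rT)
P = 7.2412 - 56.87185754 + 61.78410068 = 12.1534

Answer: Put price = 12.1534


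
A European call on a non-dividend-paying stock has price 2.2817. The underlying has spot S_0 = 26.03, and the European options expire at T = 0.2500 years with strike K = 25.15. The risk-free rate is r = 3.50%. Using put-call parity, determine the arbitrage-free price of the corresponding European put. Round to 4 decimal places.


Answer: Put price = 1.1826

Derivation:
Put-call parity: C - P = S_0 * exp(-qT) - K * exp(-rT).
S_0 * exp(-qT) = 26.0300 * 1.00000000 = 26.03000000
K * exp(-rT) = 25.1500 * 0.99128817 = 24.93089747
P = C - S*exp(-qT) + K*exp(-rT)
P = 2.2817 - 26.03000000 + 24.93089747 = 1.1826


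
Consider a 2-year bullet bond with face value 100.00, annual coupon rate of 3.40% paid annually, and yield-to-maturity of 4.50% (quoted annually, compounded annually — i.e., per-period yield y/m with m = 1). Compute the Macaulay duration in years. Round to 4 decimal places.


Answer: Macaulay duration = 1.9668 years

Derivation:
Coupon per period c = face * coupon_rate / m = 3.400000
Periods per year m = 1; per-period yield y/m = 0.045000
Number of cashflows N = 2
Cashflows (t years, CF_t, discount factor 1/(1+y/m)^(m*t), PV):
  t = 1.0000: CF_t = 3.400000, DF = 0.956938, PV = 3.253589
  t = 2.0000: CF_t = 103.400000, DF = 0.915730, PV = 94.686477
Price P = sum_t PV_t = 97.940065
Macaulay numerator sum_t t * PV_t:
  t * PV_t at t = 1.0000: 3.253589
  t * PV_t at t = 2.0000: 189.372954
Macaulay duration D = (sum_t t * PV_t) / P = 192.626542 / 97.940065 = 1.966780


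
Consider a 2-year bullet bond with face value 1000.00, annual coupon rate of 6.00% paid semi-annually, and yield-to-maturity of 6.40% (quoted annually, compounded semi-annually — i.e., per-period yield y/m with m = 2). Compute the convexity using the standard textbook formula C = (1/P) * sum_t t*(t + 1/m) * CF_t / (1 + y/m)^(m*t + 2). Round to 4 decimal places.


Answer: Convexity = 4.4261

Derivation:
Coupon per period c = face * coupon_rate / m = 30.000000
Periods per year m = 2; per-period yield y/m = 0.032000
Number of cashflows N = 4
Cashflows (t years, CF_t, discount factor 1/(1+y/m)^(m*t), PV):
  t = 0.5000: CF_t = 30.000000, DF = 0.968992, PV = 29.069767
  t = 1.0000: CF_t = 30.000000, DF = 0.938946, PV = 28.168379
  t = 1.5000: CF_t = 30.000000, DF = 0.909831, PV = 27.294941
  t = 2.0000: CF_t = 1030.000000, DF = 0.881620, PV = 908.068134
Price P = sum_t PV_t = 992.601222
Convexity numerator sum_t t*(t + 1/m) * CF_t / (1+y/m)^(m*t + 2):
  t = 0.5000: term = 13.647471
  t = 1.0000: term = 39.672880
  t = 1.5000: term = 76.885426
  t = 2.0000: term = 4263.134604
Convexity = (1/P) * sum = 4393.340380 / 992.601222 = 4.426088


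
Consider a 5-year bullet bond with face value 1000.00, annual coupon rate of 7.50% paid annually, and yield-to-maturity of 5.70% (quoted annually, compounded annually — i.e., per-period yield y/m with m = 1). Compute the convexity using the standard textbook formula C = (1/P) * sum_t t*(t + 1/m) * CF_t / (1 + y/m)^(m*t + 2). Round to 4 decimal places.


Coupon per period c = face * coupon_rate / m = 75.000000
Periods per year m = 1; per-period yield y/m = 0.057000
Number of cashflows N = 5
Cashflows (t years, CF_t, discount factor 1/(1+y/m)^(m*t), PV):
  t = 1.0000: CF_t = 75.000000, DF = 0.946074, PV = 70.955535
  t = 2.0000: CF_t = 75.000000, DF = 0.895056, PV = 67.129172
  t = 3.0000: CF_t = 75.000000, DF = 0.846789, PV = 63.509150
  t = 4.0000: CF_t = 75.000000, DF = 0.801125, PV = 60.084343
  t = 5.0000: CF_t = 1075.000000, DF = 0.757923, PV = 814.767182
Price P = sum_t PV_t = 1076.445381
Convexity numerator sum_t t*(t + 1/m) * CF_t / (1+y/m)^(m*t + 2):
  t = 1.0000: term = 127.018300
  t = 2.0000: term = 360.506056
  t = 3.0000: term = 682.130664
  t = 4.0000: term = 1075.576575
  t = 5.0000: term = 21877.858435
Convexity = (1/P) * sum = 24123.090030 / 1076.445381 = 22.409953

Answer: Convexity = 22.4100


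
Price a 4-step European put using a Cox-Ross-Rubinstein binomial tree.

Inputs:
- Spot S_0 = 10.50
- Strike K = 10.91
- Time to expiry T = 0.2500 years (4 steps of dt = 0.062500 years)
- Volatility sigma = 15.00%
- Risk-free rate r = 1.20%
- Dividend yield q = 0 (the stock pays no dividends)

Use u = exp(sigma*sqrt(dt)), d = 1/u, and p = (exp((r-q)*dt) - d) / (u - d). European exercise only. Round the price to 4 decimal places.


dt = T/N = 0.062500
u = exp(sigma*sqrt(dt)) = 1.038212; d = 1/u = 0.963194
p = (exp((r-q)*dt) - d) / (u - d) = 0.500628
Discount per step: exp(-r*dt) = 0.999250
Stock lattice S(k, i) with i counting down-moves:
  k=0: S(0,0) = 10.5000
  k=1: S(1,0) = 10.9012; S(1,1) = 10.1135
  k=2: S(2,0) = 11.3178; S(2,1) = 10.5000; S(2,2) = 9.7413
  k=3: S(3,0) = 11.7503; S(3,1) = 10.9012; S(3,2) = 10.1135; S(3,3) = 9.3828
  k=4: S(4,0) = 12.1993; S(4,1) = 11.3178; S(4,2) = 10.5000; S(4,3) = 9.7413; S(4,4) = 9.0374
Terminal payoffs V(N, i) = max(K - S_T, 0):
  V(4,0) = 0.000000; V(4,1) = 0.000000; V(4,2) = 0.410000; V(4,3) = 1.168693; V(4,4) = 1.872566
Backward induction: V(k, i) = exp(-r*dt) * [p * V(k+1, i) + (1-p) * V(k+1, i+1)].
  V(3,0) = exp(-r*dt) * [p*0.000000 + (1-p)*0.000000] = 0.000000
  V(3,1) = exp(-r*dt) * [p*0.000000 + (1-p)*0.410000] = 0.204589
  V(3,2) = exp(-r*dt) * [p*0.410000 + (1-p)*1.168693] = 0.788279
  V(3,3) = exp(-r*dt) * [p*1.168693 + (1-p)*1.872566] = 1.519048
  V(2,0) = exp(-r*dt) * [p*0.000000 + (1-p)*0.204589] = 0.102090
  V(2,1) = exp(-r*dt) * [p*0.204589 + (1-p)*0.788279] = 0.495696
  V(2,2) = exp(-r*dt) * [p*0.788279 + (1-p)*1.519048] = 1.152341
  V(1,0) = exp(-r*dt) * [p*0.102090 + (1-p)*0.495696] = 0.298422
  V(1,1) = exp(-r*dt) * [p*0.495696 + (1-p)*1.152341] = 0.822989
  V(0,0) = exp(-r*dt) * [p*0.298422 + (1-p)*0.822989] = 0.559956

Answer: Price = V(0,0) = 0.5600


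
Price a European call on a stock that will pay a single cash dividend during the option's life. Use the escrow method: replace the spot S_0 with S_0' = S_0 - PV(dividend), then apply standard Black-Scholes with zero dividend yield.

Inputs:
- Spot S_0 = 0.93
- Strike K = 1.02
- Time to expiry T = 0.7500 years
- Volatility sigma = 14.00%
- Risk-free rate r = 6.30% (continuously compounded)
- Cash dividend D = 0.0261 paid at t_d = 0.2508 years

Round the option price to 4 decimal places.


Answer: Price = 0.0191

Derivation:
PV(D) = D * exp(-r * t_d) = 0.0261 * 0.98432377 = 0.02569085
S_0' = S_0 - PV(D) = 0.9300 - 0.02569085 = 0.90430915
d1 = (ln(S_0'/K) + (r + sigma^2/2)*T) / (sigma*sqrt(T)) = -0.54259894
d2 = d1 - sigma*sqrt(T) = -0.66384249
exp(-rT) = 0.95384891
N(d1) = 0.29370299; N(d2) = 0.25339556
C = S_0' * N(d1) - K * exp(-rT) * N(d2) = 0.90430915 * 0.29370299 - 1.0200 * 0.95384891 * 0.25339556 = 0.0191


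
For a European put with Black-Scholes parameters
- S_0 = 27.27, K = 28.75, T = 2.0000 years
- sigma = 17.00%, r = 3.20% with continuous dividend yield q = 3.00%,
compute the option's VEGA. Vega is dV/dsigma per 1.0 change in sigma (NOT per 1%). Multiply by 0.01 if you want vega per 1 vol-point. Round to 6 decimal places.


d1 = -0.0829834330; d2 = -0.3233997386
phi(d1) = 0.3975710343; exp(-qT) = 0.9417645336; exp(-rT) = 0.9380049995
Vega = S * exp(-qT) * phi(d1) * sqrt(T) = 27.2700 * 0.9417645336 * 0.3975710343 * 1.4142135624 = 14.439668

Answer: Vega = 14.439668


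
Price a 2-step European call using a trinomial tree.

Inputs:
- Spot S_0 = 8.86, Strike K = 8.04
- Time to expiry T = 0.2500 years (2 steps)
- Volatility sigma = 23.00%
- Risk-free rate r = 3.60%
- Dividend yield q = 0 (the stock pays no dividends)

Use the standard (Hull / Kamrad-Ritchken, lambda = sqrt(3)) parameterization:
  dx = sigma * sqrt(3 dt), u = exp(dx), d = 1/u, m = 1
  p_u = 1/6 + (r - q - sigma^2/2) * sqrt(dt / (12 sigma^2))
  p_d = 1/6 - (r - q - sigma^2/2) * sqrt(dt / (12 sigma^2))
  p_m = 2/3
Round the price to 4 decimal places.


dt = T/N = 0.125000; dx = sigma*sqrt(3*dt) = 0.140846
u = exp(dx) = 1.151247; d = 1/u = 0.868623
p_u = 0.170904, p_m = 0.666667, p_d = 0.162429
Discount per step: exp(-r*dt) = 0.995510
Stock lattice S(k, j) with j the centered position index:
  k=0: S(0,+0) = 8.8600
  k=1: S(1,-1) = 7.6960; S(1,+0) = 8.8600; S(1,+1) = 10.2000
  k=2: S(2,-2) = 6.6849; S(2,-1) = 7.6960; S(2,+0) = 8.8600; S(2,+1) = 10.2000; S(2,+2) = 11.7428
Terminal payoffs V(N, j) = max(S_T - K, 0):
  V(2,-2) = 0.000000; V(2,-1) = 0.000000; V(2,+0) = 0.820000; V(2,+1) = 2.160048; V(2,+2) = 3.702774
Backward induction: V(k, j) = exp(-r*dt) * [p_u * V(k+1, j+1) + p_m * V(k+1, j) + p_d * V(k+1, j-1)]
  V(1,-1) = exp(-r*dt) * [p_u*0.820000 + p_m*0.000000 + p_d*0.000000] = 0.139512
  V(1,+0) = exp(-r*dt) * [p_u*2.160048 + p_m*0.820000 + p_d*0.000000] = 0.911717
  V(1,+1) = exp(-r*dt) * [p_u*3.702774 + p_m*2.160048 + p_d*0.820000] = 2.196139
  V(0,+0) = exp(-r*dt) * [p_u*2.196139 + p_m*0.911717 + p_d*0.139512] = 1.001286

Answer: Price = V(0,0) = 1.0013


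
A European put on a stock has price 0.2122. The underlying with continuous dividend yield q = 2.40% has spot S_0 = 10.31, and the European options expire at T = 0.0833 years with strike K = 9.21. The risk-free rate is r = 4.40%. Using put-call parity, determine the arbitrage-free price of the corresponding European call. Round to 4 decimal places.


Answer: Call price = 1.3253

Derivation:
Put-call parity: C - P = S_0 * exp(-qT) - K * exp(-rT).
S_0 * exp(-qT) = 10.3100 * 0.99800280 = 10.28940884
K * exp(-rT) = 9.2100 * 0.99634151 = 9.17630529
C = P + S*exp(-qT) - K*exp(-rT)
C = 0.2122 + 10.28940884 - 9.17630529 = 1.3253


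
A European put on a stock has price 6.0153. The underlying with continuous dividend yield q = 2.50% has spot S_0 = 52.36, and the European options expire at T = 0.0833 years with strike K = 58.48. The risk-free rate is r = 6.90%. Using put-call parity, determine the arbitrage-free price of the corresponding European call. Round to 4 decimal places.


Put-call parity: C - P = S_0 * exp(-qT) - K * exp(-rT).
S_0 * exp(-qT) = 52.3600 * 0.99791967 = 52.25107376
K * exp(-rT) = 58.4800 * 0.99426879 = 58.14483863
C = P + S*exp(-qT) - K*exp(-rT)
C = 6.0153 + 52.25107376 - 58.14483863 = 0.1215

Answer: Call price = 0.1215


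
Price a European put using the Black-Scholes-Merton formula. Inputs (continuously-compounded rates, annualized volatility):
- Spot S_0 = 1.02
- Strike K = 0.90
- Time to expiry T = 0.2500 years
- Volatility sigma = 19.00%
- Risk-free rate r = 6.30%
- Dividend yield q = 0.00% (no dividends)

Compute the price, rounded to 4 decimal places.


d1 = (ln(S/K) + (r - q + 0.5*sigma^2) * T) / (sigma * sqrt(T)) = 1.53079624
d2 = d1 - sigma * sqrt(T) = 1.43579624
exp(-rT) = 0.98437338; exp(-qT) = 1.00000000
P = K * exp(-rT) * N(-d2) - S_0 * exp(-qT) * N(-d1)
N(-d1) = 0.06290988; N(-d2) = 0.07553016
P = 0.9000 * 0.98437338 * 0.07553016 - 1.0200 * 1.00000000 * 0.06290988 = 0.0027

Answer: Price = 0.0027


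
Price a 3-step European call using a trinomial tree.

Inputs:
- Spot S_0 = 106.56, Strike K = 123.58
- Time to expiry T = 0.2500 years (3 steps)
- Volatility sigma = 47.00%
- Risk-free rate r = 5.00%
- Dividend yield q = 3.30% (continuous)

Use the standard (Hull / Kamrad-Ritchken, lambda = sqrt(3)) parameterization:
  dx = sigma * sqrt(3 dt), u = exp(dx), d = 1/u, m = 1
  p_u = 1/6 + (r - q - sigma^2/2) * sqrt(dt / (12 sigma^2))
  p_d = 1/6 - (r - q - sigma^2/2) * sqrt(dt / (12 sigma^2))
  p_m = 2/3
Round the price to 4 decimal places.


dt = T/N = 0.083333; dx = sigma*sqrt(3*dt) = 0.235000
u = exp(dx) = 1.264909; d = 1/u = 0.790571
p_u = 0.150098, p_m = 0.666667, p_d = 0.183236
Discount per step: exp(-r*dt) = 0.995842
Stock lattice S(k, j) with j the centered position index:
  k=0: S(0,+0) = 106.5600
  k=1: S(1,-1) = 84.2432; S(1,+0) = 106.5600; S(1,+1) = 134.7887
  k=2: S(2,-2) = 66.6002; S(2,-1) = 84.2432; S(2,+0) = 106.5600; S(2,+1) = 134.7887; S(2,+2) = 170.4954
  k=3: S(3,-3) = 52.6522; S(3,-2) = 66.6002; S(3,-1) = 84.2432; S(3,+0) = 106.5600; S(3,+1) = 134.7887; S(3,+2) = 170.4954; S(3,+3) = 215.6611
Terminal payoffs V(N, j) = max(S_T - K, 0):
  V(3,-3) = 0.000000; V(3,-2) = 0.000000; V(3,-1) = 0.000000; V(3,+0) = 0.000000; V(3,+1) = 11.208678; V(3,+2) = 46.915381; V(3,+3) = 92.081103
Backward induction: V(k, j) = exp(-r*dt) * [p_u * V(k+1, j+1) + p_m * V(k+1, j) + p_d * V(k+1, j-1)]
  V(2,-2) = exp(-r*dt) * [p_u*0.000000 + p_m*0.000000 + p_d*0.000000] = 0.000000
  V(2,-1) = exp(-r*dt) * [p_u*0.000000 + p_m*0.000000 + p_d*0.000000] = 0.000000
  V(2,+0) = exp(-r*dt) * [p_u*11.208678 + p_m*0.000000 + p_d*0.000000] = 1.675399
  V(2,+1) = exp(-r*dt) * [p_u*46.915381 + p_m*11.208678 + p_d*0.000000] = 14.453984
  V(2,+2) = exp(-r*dt) * [p_u*92.081103 + p_m*46.915381 + p_d*11.208678] = 46.955840
  V(1,-1) = exp(-r*dt) * [p_u*1.675399 + p_m*0.000000 + p_d*0.000000] = 0.250428
  V(1,+0) = exp(-r*dt) * [p_u*14.453984 + p_m*1.675399 + p_d*0.000000] = 3.272775
  V(1,+1) = exp(-r*dt) * [p_u*46.955840 + p_m*14.453984 + p_d*1.675399] = 16.920289
  V(0,+0) = exp(-r*dt) * [p_u*16.920289 + p_m*3.272775 + p_d*0.250428] = 4.747608

Answer: Price = V(0,0) = 4.7476


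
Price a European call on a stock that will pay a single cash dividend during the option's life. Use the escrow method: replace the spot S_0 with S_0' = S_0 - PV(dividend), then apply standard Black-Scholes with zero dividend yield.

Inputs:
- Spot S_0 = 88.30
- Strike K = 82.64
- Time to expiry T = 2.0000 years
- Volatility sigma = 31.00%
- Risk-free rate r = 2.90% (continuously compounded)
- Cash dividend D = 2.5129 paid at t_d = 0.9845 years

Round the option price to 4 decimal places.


PV(D) = D * exp(-r * t_d) = 2.5129 * 0.97185321 = 2.44216994
S_0' = S_0 - PV(D) = 88.3000 - 2.44216994 = 85.85783006
d1 = (ln(S_0'/K) + (r + sigma^2/2)*T) / (sigma*sqrt(T)) = 0.43863194
d2 = d1 - sigma*sqrt(T) = 0.00022574
exp(-rT) = 0.94364995
N(d1) = 0.66953588; N(d2) = 0.50009006
C = S_0' * N(d1) - K * exp(-rT) * N(d2) = 85.85783006 * 0.66953588 - 82.6400 * 0.94364995 * 0.50009006 = 18.4863

Answer: Price = 18.4863


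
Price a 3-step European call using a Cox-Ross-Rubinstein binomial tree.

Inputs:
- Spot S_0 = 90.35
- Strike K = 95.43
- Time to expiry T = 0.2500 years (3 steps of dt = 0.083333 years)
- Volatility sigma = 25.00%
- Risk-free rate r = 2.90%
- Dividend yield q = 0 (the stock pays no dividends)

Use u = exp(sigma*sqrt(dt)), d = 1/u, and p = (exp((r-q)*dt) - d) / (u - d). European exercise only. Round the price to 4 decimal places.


dt = T/N = 0.083333
u = exp(sigma*sqrt(dt)) = 1.074837; d = 1/u = 0.930374
p = (exp((r-q)*dt) - d) / (u - d) = 0.498714
Discount per step: exp(-r*dt) = 0.997586
Stock lattice S(k, i) with i counting down-moves:
  k=0: S(0,0) = 90.3500
  k=1: S(1,0) = 97.1115; S(1,1) = 84.0593
  k=2: S(2,0) = 104.3790; S(2,1) = 90.3500; S(2,2) = 78.2066
  k=3: S(3,0) = 112.1904; S(3,1) = 97.1115; S(3,2) = 84.0593; S(3,3) = 72.7613
Terminal payoffs V(N, i) = max(S_T - K, 0):
  V(3,0) = 16.760393; V(3,1) = 1.681500; V(3,2) = 0.000000; V(3,3) = 0.000000
Backward induction: V(k, i) = exp(-r*dt) * [p * V(k+1, i) + (1-p) * V(k+1, i+1)].
  V(2,0) = exp(-r*dt) * [p*16.760393 + (1-p)*1.681500] = 9.179352
  V(2,1) = exp(-r*dt) * [p*1.681500 + (1-p)*0.000000] = 0.836564
  V(2,2) = exp(-r*dt) * [p*0.000000 + (1-p)*0.000000] = 0.000000
  V(1,0) = exp(-r*dt) * [p*9.179352 + (1-p)*0.836564] = 4.985171
  V(1,1) = exp(-r*dt) * [p*0.836564 + (1-p)*0.000000] = 0.416200
  V(0,0) = exp(-r*dt) * [p*4.985171 + (1-p)*0.416200] = 2.688307

Answer: Price = V(0,0) = 2.6883


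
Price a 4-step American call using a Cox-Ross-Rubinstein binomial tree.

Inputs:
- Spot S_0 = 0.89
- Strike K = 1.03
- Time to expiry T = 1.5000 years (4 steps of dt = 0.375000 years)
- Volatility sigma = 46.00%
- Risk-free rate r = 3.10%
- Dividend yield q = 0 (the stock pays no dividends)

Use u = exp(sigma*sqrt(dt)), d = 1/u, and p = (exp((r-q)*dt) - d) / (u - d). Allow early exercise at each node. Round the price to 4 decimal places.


dt = T/N = 0.375000
u = exp(sigma*sqrt(dt)) = 1.325370; d = 1/u = 0.754507
p = (exp((r-q)*dt) - d) / (u - d) = 0.450522
Discount per step: exp(-r*dt) = 0.988442
Stock lattice S(k, i) with i counting down-moves:
  k=0: S(0,0) = 0.8900
  k=1: S(1,0) = 1.1796; S(1,1) = 0.6715
  k=2: S(2,0) = 1.5634; S(2,1) = 0.8900; S(2,2) = 0.5067
  k=3: S(3,0) = 2.0721; S(3,1) = 1.1796; S(3,2) = 0.6715; S(3,3) = 0.3823
  k=4: S(4,0) = 2.7462; S(4,1) = 1.5634; S(4,2) = 0.8900; S(4,3) = 0.5067; S(4,4) = 0.2884
Terminal payoffs V(N, i) = max(S_T - K, 0):
  V(4,0) = 1.716237; V(4,1) = 0.533378; V(4,2) = 0.000000; V(4,3) = 0.000000; V(4,4) = 0.000000
Backward induction: V(k, i) = exp(-r*dt) * [p * V(k+1, i) + (1-p) * V(k+1, i+1)]; then take max(V_cont, immediate exercise) for American.
  V(3,0) = exp(-r*dt) * [p*1.716237 + (1-p)*0.533378] = 1.053958; exercise = 1.042054; V(3,0) = max -> 1.053958
  V(3,1) = exp(-r*dt) * [p*0.533378 + (1-p)*0.000000] = 0.237521; exercise = 0.149579; V(3,1) = max -> 0.237521
  V(3,2) = exp(-r*dt) * [p*0.000000 + (1-p)*0.000000] = 0.000000; exercise = 0.000000; V(3,2) = max -> 0.000000
  V(3,3) = exp(-r*dt) * [p*0.000000 + (1-p)*0.000000] = 0.000000; exercise = 0.000000; V(3,3) = max -> 0.000000
  V(2,0) = exp(-r*dt) * [p*1.053958 + (1-p)*0.237521] = 0.598347; exercise = 0.533378; V(2,0) = max -> 0.598347
  V(2,1) = exp(-r*dt) * [p*0.237521 + (1-p)*0.000000] = 0.105772; exercise = 0.000000; V(2,1) = max -> 0.105772
  V(2,2) = exp(-r*dt) * [p*0.000000 + (1-p)*0.000000] = 0.000000; exercise = 0.000000; V(2,2) = max -> 0.000000
  V(1,0) = exp(-r*dt) * [p*0.598347 + (1-p)*0.105772] = 0.323901; exercise = 0.149579; V(1,0) = max -> 0.323901
  V(1,1) = exp(-r*dt) * [p*0.105772 + (1-p)*0.000000] = 0.047102; exercise = 0.000000; V(1,1) = max -> 0.047102
  V(0,0) = exp(-r*dt) * [p*0.323901 + (1-p)*0.047102] = 0.169820; exercise = 0.000000; V(0,0) = max -> 0.169820

Answer: Price = V(0,0) = 0.1698


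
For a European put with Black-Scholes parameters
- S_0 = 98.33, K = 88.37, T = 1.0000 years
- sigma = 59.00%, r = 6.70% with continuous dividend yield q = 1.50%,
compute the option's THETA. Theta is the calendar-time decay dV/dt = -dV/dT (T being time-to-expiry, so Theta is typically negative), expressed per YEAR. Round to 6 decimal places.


d1 = 0.5641468191; d2 = -0.0258531809
phi(d1) = 0.3402517991; exp(-qT) = 0.9851119396; exp(-rT) = 0.9351952013
Theta = -S*exp(-qT)*phi(d1)*sigma/(2*sqrt(T)) + r*K*exp(-rT)*N(-d2) - q*S*exp(-qT)*N(-d1)
N(-d1) = 0.2863271085; N(-d2) = 0.5103127781; sqrt(T) = 1.0000000000
Term 1 = -98.3300 * 0.9851119396 * 0.3402517991 * 0.5900 / (2 * 1.0000000000) = -9.7228608011
Term 2 = 0.0670 * 88.3700 * 0.9351952013 * 0.5103127781 = 2.8256500238
Term 3 = -0.0150 * 98.3300 * 0.9851119396 * 0.2863271085 = -0.4160306703
Theta = -9.7228608011 + (2.8256500238) + (-0.4160306703) = -7.313241

Answer: Theta = -7.313241


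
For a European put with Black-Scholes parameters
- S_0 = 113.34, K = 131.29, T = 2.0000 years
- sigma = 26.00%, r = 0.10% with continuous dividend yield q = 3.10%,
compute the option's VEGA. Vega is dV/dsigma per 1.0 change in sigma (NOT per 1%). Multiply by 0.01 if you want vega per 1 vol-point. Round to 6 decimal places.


d1 = -0.3791628025; d2 = -0.7468583288
phi(d1) = 0.3712718451; exp(-qT) = 0.9398828868; exp(-rT) = 0.9980019987
Vega = S * exp(-qT) * phi(d1) * sqrt(T) = 113.3400 * 0.9398828868 * 0.3712718451 * 1.4142135624 = 55.932466

Answer: Vega = 55.932466


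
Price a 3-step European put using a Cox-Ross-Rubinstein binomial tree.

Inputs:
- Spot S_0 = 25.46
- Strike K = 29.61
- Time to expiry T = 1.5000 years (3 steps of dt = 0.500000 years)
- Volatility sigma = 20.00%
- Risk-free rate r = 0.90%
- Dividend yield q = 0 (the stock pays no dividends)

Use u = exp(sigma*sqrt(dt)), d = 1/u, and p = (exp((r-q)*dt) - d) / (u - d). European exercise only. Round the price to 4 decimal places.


dt = T/N = 0.500000
u = exp(sigma*sqrt(dt)) = 1.151910; d = 1/u = 0.868123
p = (exp((r-q)*dt) - d) / (u - d) = 0.480596
Discount per step: exp(-r*dt) = 0.995510
Stock lattice S(k, i) with i counting down-moves:
  k=0: S(0,0) = 25.4600
  k=1: S(1,0) = 29.3276; S(1,1) = 22.1024
  k=2: S(2,0) = 33.7828; S(2,1) = 25.4600; S(2,2) = 19.1876
  k=3: S(3,0) = 38.9147; S(3,1) = 29.3276; S(3,2) = 22.1024; S(3,3) = 16.6572
Terminal payoffs V(N, i) = max(K - S_T, 0):
  V(3,0) = 0.000000; V(3,1) = 0.282374; V(3,2) = 7.507577; V(3,3) = 12.952767
Backward induction: V(k, i) = exp(-r*dt) * [p * V(k+1, i) + (1-p) * V(k+1, i+1)].
  V(2,0) = exp(-r*dt) * [p*0.000000 + (1-p)*0.282374] = 0.146007
  V(2,1) = exp(-r*dt) * [p*0.282374 + (1-p)*7.507577] = 4.017054
  V(2,2) = exp(-r*dt) * [p*7.507577 + (1-p)*12.952767] = 10.289423
  V(1,0) = exp(-r*dt) * [p*0.146007 + (1-p)*4.017054] = 2.146961
  V(1,1) = exp(-r*dt) * [p*4.017054 + (1-p)*10.289423] = 7.242283
  V(0,0) = exp(-r*dt) * [p*2.146961 + (1-p)*7.242283] = 4.771968

Answer: Price = V(0,0) = 4.7720


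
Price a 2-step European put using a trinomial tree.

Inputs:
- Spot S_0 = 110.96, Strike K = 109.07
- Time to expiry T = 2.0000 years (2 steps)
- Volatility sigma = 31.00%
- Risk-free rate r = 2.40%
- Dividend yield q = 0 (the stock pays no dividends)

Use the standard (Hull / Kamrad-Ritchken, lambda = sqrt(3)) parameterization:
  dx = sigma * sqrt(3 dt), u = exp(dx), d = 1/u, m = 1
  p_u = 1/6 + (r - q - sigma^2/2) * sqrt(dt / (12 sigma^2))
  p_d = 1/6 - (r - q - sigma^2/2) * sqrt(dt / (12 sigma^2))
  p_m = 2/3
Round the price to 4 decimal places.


Answer: Price = V(0,0) = 13.0465

Derivation:
dt = T/N = 1.000000; dx = sigma*sqrt(3*dt) = 0.536936
u = exp(dx) = 1.710757; d = 1/u = 0.584537
p_u = 0.144271, p_m = 0.666667, p_d = 0.189062
Discount per step: exp(-r*dt) = 0.976286
Stock lattice S(k, j) with j the centered position index:
  k=0: S(0,+0) = 110.9600
  k=1: S(1,-1) = 64.8602; S(1,+0) = 110.9600; S(1,+1) = 189.8256
  k=2: S(2,-2) = 37.9132; S(2,-1) = 64.8602; S(2,+0) = 110.9600; S(2,+1) = 189.8256; S(2,+2) = 324.7453
Terminal payoffs V(N, j) = max(K - S_T, 0):
  V(2,-2) = 71.156840; V(2,-1) = 44.209810; V(2,+0) = 0.000000; V(2,+1) = 0.000000; V(2,+2) = 0.000000
Backward induction: V(k, j) = exp(-r*dt) * [p_u * V(k+1, j+1) + p_m * V(k+1, j) + p_d * V(k+1, j-1)]
  V(1,-1) = exp(-r*dt) * [p_u*0.000000 + p_m*44.209810 + p_d*71.156840] = 41.908314
  V(1,+0) = exp(-r*dt) * [p_u*0.000000 + p_m*0.000000 + p_d*44.209810] = 8.160193
  V(1,+1) = exp(-r*dt) * [p_u*0.000000 + p_m*0.000000 + p_d*0.000000] = 0.000000
  V(0,+0) = exp(-r*dt) * [p_u*0.000000 + p_m*8.160193 + p_d*41.908314] = 13.046506
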